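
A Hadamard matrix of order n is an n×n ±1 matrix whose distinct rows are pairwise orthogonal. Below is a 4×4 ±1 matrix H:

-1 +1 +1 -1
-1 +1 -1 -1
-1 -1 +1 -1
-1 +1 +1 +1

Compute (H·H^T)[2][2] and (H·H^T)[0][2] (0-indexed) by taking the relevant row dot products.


Row 0 of H: [-1, 1, 1, -1].
Row 2 of H: [-1, -1, 1, -1].
(H·H^T)[2][2] = Σ_j H[2][j]·H[2][j] = (-1)² + (-1)² + (1)² + (-1)² = 1 + 1 + 1 + 1 = 4.
(H·H^T)[0][2] = Σ_j H[0][j]·H[2][j] = (-1)·(-1) + (1)·(-1) + (1)·(1) + (-1)·(-1) = 1 + -1 + 1 + 1 = 2.
Rows 0 and 2 are not orthogonal (dot product = 2 ≠ 0), so H is not a Hadamard matrix.

(2,2) entry = 4; (0,2) entry = 2.


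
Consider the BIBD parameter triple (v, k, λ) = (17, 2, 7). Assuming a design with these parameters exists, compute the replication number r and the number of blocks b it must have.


Any 2-(v, k, λ) BIBD satisfies two necessary conditions:
  (i)  Each point sits in r blocks, and counting incidences through any fixed point gives r(k − 1) = λ(v − 1), so r = λ(v − 1)/(k − 1).
  (ii) Total incidences bk = vr, so b = vr/k.
Step 1: r = λ(v − 1)/(k − 1) = 7·(17 − 1)/(2 − 1) = 7·16/1 = 112/1 = 112.
Step 2: b = vr/k = 17·112/2 = 1904/2 = 952.
Check integrality: r = 112 ∈ Z ✓, b = 952 ∈ Z ✓.
(These identities are necessary conditions: they determine r and b for any design with these parameters, but do not by themselves prove that one exists.)

r = 112, b = 952.


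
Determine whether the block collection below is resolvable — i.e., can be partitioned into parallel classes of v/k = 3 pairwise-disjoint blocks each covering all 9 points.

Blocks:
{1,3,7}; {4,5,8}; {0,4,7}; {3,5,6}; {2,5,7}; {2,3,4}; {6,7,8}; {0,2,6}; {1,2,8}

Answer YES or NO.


v = 9, block size k = 3, number of blocks = 9.
For resolvability, blocks must partition into parallel classes of size v/k = 3.
Total blocks must therefore be a multiple of 3: 9 = 3·3 + 0 ⇒ divisible ✓.
Consider block {2,5,7}. It intersects every other block in the collection, so no parallel class of size 3 can contain it.
Since every block must belong to some parallel class in a resolution, the collection cannot be partitioned into parallel classes.
Resolvable? NO.

NO


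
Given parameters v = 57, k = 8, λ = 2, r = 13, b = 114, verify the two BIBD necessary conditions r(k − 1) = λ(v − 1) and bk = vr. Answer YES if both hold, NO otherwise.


Condition (i): r(k − 1) = 13·7 = 91; λ(v − 1) = 2·56 = 112. Match? NO.
Condition (ii): bk = 114·8 = 912; vr = 57·13 = 741. Match? NO.
Both conditions hold? NO.

NO


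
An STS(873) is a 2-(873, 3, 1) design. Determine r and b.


An STS(v) is a 2-(v, 3, 1) BIBD: block size k = 3, λ = 1.
Replication: r(k − 1) = λ(v − 1) ⇒ r·2 = 873 − 1 = 872 ⇒ r = 436.
Block count: bk = vr ⇒ b·3 = 873·436 = 380628 ⇒ b = 126876.
(Check via b = v(v − 1)/6 = 873·872/6 = 761256/6 = 126876.)

r = 436, b = 126876.


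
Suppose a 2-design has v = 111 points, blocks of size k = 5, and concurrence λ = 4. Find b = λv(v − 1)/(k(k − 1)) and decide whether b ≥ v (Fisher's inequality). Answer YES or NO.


r = λ(v − 1)/(k − 1) = 4·110/4 = 110.
b = vr/k = 111·110/5 = 2442.
Fisher's inequality: b ≥ v ⇔ 2442 ≥ 111? YES.

YES


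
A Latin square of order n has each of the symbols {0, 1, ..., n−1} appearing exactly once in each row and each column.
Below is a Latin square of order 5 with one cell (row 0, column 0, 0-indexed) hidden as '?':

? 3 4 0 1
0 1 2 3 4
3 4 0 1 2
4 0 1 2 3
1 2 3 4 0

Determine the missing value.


Row 0 contains symbols [0, 1, 3, 4] — missing [2].
Column 0 contains symbols [0, 1, 3, 4] — missing [2].
The missing symbol must appear in both missing sets; intersection = [2].
Therefore the hidden value is 2.

Missing value = 2.


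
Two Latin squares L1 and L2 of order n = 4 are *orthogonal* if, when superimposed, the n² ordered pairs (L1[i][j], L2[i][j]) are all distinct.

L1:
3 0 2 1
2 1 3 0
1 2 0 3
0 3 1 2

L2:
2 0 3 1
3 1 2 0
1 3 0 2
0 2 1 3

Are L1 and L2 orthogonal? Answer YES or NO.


Form the n² = 16 superimposed pairs (L1[i][j], L2[i][j]), row by row (rows and columns indexed from 0):
row 0: (3,2) (0,0) (2,3) (1,1)
row 1: (2,3) (1,1) (3,2) (0,0)
row 2: (1,1) (2,3) (0,0) (3,2)
row 3: (0,0) (3,2) (1,1) (2,3)
Orthogonality requires all 16 pairs distinct.
But the pair (2,3) repeats: cell (0,2) has L1 = 2, L2 = 3, and cell (1,0) has L1 = 2, L2 = 3.
A repeated pair means some other pair never occurs (only 4 distinct pairs out of 16), so the squares are not orthogonal.
Conclusion: NO.

NO


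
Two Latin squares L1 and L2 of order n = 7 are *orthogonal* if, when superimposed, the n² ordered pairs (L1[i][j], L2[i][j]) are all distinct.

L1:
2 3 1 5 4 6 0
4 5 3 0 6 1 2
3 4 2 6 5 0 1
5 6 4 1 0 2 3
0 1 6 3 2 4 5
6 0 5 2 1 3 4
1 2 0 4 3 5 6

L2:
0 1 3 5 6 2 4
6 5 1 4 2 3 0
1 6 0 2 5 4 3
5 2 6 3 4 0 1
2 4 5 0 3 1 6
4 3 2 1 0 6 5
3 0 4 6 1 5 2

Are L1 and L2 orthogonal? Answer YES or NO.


Form the n² = 49 superimposed pairs (L1[i][j], L2[i][j]), row by row (rows and columns indexed from 0):
row 0: (2,0) (3,1) (1,3) (5,5) (4,6) (6,2) (0,4)
row 1: (4,6) (5,5) (3,1) (0,4) (6,2) (1,3) (2,0)
row 2: (3,1) (4,6) (2,0) (6,2) (5,5) (0,4) (1,3)
row 3: (5,5) (6,2) (4,6) (1,3) (0,4) (2,0) (3,1)
row 4: (0,2) (1,4) (6,5) (3,0) (2,3) (4,1) (5,6)
row 5: (6,4) (0,3) (5,2) (2,1) (1,0) (3,6) (4,5)
row 6: (1,3) (2,0) (0,4) (4,6) (3,1) (5,5) (6,2)
Orthogonality requires all 49 pairs distinct.
But the pair (4,6) repeats: cell (0,4) has L1 = 4, L2 = 6, and cell (1,0) has L1 = 4, L2 = 6.
A repeated pair means some other pair never occurs (only 21 distinct pairs out of 49), so the squares are not orthogonal.
Conclusion: NO.

NO


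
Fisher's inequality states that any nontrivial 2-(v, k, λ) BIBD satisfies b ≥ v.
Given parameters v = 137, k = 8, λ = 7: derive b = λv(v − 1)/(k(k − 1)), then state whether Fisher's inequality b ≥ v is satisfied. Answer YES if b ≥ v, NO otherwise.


r = λ(v − 1)/(k − 1) = 7·136/7 = 136.
b = vr/k = 137·136/8 = 2329.
Fisher's inequality: b ≥ v ⇔ 2329 ≥ 137? YES.

YES


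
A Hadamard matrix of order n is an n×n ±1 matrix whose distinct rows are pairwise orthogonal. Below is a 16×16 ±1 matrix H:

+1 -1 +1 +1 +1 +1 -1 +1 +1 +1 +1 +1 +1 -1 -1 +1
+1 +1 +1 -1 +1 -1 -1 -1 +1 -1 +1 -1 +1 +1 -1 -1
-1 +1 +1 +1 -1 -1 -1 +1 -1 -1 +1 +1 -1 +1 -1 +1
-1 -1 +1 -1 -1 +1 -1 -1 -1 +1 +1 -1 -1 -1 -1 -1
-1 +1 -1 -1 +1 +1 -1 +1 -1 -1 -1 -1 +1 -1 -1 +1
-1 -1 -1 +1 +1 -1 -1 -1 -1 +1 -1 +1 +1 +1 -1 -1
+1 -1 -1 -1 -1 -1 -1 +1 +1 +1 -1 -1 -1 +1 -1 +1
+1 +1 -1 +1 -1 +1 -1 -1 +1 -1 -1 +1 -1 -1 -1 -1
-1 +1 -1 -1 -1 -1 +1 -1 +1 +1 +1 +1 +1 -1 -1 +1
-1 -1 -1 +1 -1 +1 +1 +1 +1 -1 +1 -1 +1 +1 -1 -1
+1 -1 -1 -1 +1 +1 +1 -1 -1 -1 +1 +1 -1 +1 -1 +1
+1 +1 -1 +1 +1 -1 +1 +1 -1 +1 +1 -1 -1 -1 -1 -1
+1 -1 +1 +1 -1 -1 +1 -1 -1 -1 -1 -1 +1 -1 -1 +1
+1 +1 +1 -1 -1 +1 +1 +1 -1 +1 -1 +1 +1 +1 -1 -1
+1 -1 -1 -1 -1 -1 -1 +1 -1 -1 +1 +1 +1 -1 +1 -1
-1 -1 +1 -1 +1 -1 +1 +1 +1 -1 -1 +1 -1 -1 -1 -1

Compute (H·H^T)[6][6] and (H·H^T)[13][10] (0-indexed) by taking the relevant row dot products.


Row 6 of H: [1, -1, -1, -1, -1, -1, -1, 1, 1, 1, -1, -1, -1, 1, -1, 1].
Row 10 of H: [1, -1, -1, -1, 1, 1, 1, -1, -1, -1, 1, 1, -1, 1, -1, 1].
Row 13 of H: [1, 1, 1, -1, -1, 1, 1, 1, -1, 1, -1, 1, 1, 1, -1, -1].
(H·H^T)[6][6] = Σ_j H[6][j]·H[6][j] = (1)² + (-1)² + (-1)² + (-1)² + (-1)² + (-1)² + (-1)² + (1)² + (1)² + (1)² + (-1)² + (-1)² + (-1)² + (1)² + (-1)² + (1)² = 1 + 1 + 1 + 1 + 1 + 1 + 1 + 1 + 1 + 1 + 1 + 1 + 1 + 1 + 1 + 1 = 16.
(H·H^T)[13][10] = Σ_j H[13][j]·H[10][j] = (1)·(1) + (1)·(-1) + (1)·(-1) + (-1)·(-1) + (-1)·(1) + (1)·(1) + (1)·(1) + (1)·(-1) + (-1)·(-1) + (1)·(-1) + (-1)·(1) + (1)·(1) + (1)·(-1) + (1)·(1) + (-1)·(-1) + (-1)·(1) = 1 + -1 + -1 + 1 + -1 + 1 + 1 + -1 + 1 + -1 + -1 + 1 + -1 + 1 + 1 + -1 = 0.
So rows 13 and 10 are orthogonal; the diagonal entry equals n = 16.

(6,6) entry = 16; (13,10) entry = 0.


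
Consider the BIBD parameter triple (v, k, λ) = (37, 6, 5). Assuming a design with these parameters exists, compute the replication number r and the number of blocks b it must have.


Any 2-(v, k, λ) BIBD satisfies two necessary conditions:
  (i)  Each point sits in r blocks, and counting incidences through any fixed point gives r(k − 1) = λ(v − 1), so r = λ(v − 1)/(k − 1).
  (ii) Total incidences bk = vr, so b = vr/k.
Step 1: r = λ(v − 1)/(k − 1) = 5·(37 − 1)/(6 − 1) = 5·36/5 = 180/5 = 36.
Step 2: b = vr/k = 37·36/6 = 1332/6 = 222.
Check integrality: r = 36 ∈ Z ✓, b = 222 ∈ Z ✓.
(These identities are necessary conditions: they determine r and b for any design with these parameters, but do not by themselves prove that one exists.)

r = 36, b = 222.


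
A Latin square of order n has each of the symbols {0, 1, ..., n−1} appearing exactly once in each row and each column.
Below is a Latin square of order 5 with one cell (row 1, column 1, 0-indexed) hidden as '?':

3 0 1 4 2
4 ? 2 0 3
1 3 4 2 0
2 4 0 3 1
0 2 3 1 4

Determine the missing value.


Row 1 contains symbols [0, 2, 3, 4] — missing [1].
Column 1 contains symbols [0, 2, 3, 4] — missing [1].
The missing symbol must appear in both missing sets; intersection = [1].
Therefore the hidden value is 1.

Missing value = 1.


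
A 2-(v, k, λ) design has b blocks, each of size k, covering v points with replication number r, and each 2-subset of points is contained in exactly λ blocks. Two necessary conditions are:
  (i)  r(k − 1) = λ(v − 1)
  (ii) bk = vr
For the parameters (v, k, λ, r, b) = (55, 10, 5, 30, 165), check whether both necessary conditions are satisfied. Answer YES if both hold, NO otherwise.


Condition (i): r(k − 1) = 30·9 = 270; λ(v − 1) = 5·54 = 270. Match? YES.
Condition (ii): bk = 165·10 = 1650; vr = 55·30 = 1650. Match? YES.
Both conditions hold? YES.

YES


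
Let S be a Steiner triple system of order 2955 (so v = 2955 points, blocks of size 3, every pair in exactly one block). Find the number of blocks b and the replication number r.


An STS(v) is a 2-(v, 3, 1) BIBD: block size k = 3, λ = 1.
Replication: r(k − 1) = λ(v − 1) ⇒ r·2 = 2955 − 1 = 2954 ⇒ r = 1477.
Block count: bk = vr ⇒ b·3 = 2955·1477 = 4364535 ⇒ b = 1454845.
(Check via b = v(v − 1)/6 = 2955·2954/6 = 8729070/6 = 1454845.)

r = 1477, b = 1454845.


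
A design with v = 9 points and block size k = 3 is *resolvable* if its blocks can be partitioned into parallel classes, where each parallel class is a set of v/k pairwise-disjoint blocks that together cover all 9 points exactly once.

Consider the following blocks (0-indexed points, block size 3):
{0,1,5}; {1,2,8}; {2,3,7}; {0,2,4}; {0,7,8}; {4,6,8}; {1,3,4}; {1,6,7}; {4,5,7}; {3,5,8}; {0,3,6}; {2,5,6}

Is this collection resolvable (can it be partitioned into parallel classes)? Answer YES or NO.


v = 9, block size k = 3, number of blocks = 12.
For resolvability, blocks must partition into parallel classes of size v/k = 3.
Total blocks must therefore be a multiple of 3: 12 = 3·4 + 0 ⇒ divisible ✓.
Greedy packing gives 4 candidate class(es). Each should be a full parallel class (size 3, covers all 9 points).
  Class 1 (3 blocks): {0,1,5}; {2,3,7}; {4,6,8}. Points covered: [0, 1, 2, 3, 4, 5, 6, 7, 8].
  Class 2 (3 blocks): {1,2,8}; {4,5,7}; {0,3,6}. Points covered: [0, 1, 2, 3, 4, 5, 6, 7, 8].
  Class 3 (3 blocks): {0,2,4}; {1,6,7}; {3,5,8}. Points covered: [0, 1, 2, 3, 4, 5, 6, 7, 8].
  Class 4 (3 blocks): {0,7,8}; {1,3,4}; {2,5,6}. Points covered: [0, 1, 2, 3, 4, 5, 6, 7, 8].
All classes full (size 3)? YES. All classes cover every point? YES.
Resolvable? YES.

YES


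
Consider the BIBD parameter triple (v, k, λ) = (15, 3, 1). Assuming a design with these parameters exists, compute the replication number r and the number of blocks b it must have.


Any 2-(v, k, λ) BIBD satisfies two necessary conditions:
  (i)  Each point sits in r blocks, and counting incidences through any fixed point gives r(k − 1) = λ(v − 1), so r = λ(v − 1)/(k − 1).
  (ii) Total incidences bk = vr, so b = vr/k.
Step 1: r = λ(v − 1)/(k − 1) = 1·(15 − 1)/(3 − 1) = 1·14/2 = 14/2 = 7.
Step 2: b = vr/k = 15·7/3 = 105/3 = 35.
Check integrality: r = 7 ∈ Z ✓, b = 35 ∈ Z ✓.
(These identities are necessary conditions: they determine r and b for any design with these parameters, but do not by themselves prove that one exists.)

r = 7, b = 35.


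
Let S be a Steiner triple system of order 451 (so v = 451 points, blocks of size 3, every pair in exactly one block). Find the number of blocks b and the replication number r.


An STS(v) is a 2-(v, 3, 1) BIBD: block size k = 3, λ = 1.
Replication: r(k − 1) = λ(v − 1) ⇒ r·2 = 451 − 1 = 450 ⇒ r = 225.
Block count: b = v(v − 1)/6 = 451·450/6 = 202950/6 = 33825.
(Check via bk = vr: 33825·3 = 101475 = 451·225 = 101475 ✓.)

r = 225, b = 33825.


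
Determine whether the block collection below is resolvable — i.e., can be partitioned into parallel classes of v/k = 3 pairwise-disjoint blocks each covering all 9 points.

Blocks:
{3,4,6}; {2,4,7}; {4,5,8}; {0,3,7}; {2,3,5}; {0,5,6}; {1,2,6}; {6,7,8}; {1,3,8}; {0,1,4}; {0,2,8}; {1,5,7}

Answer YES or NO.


v = 9, block size k = 3, number of blocks = 12.
For resolvability, blocks must partition into parallel classes of size v/k = 3.
Total blocks must therefore be a multiple of 3: 12 = 3·4 + 0 ⇒ divisible ✓.
Greedy packing gives 4 candidate class(es). Each should be a full parallel class (size 3, covers all 9 points).
  Class 1 (3 blocks): {3,4,6}; {0,2,8}; {1,5,7}. Points covered: [0, 1, 2, 3, 4, 5, 6, 7, 8].
  Class 2 (3 blocks): {2,4,7}; {0,5,6}; {1,3,8}. Points covered: [0, 1, 2, 3, 4, 5, 6, 7, 8].
  Class 3 (3 blocks): {4,5,8}; {0,3,7}; {1,2,6}. Points covered: [0, 1, 2, 3, 4, 5, 6, 7, 8].
  Class 4 (3 blocks): {2,3,5}; {6,7,8}; {0,1,4}. Points covered: [0, 1, 2, 3, 4, 5, 6, 7, 8].
All classes full (size 3)? YES. All classes cover every point? YES.
Resolvable? YES.

YES


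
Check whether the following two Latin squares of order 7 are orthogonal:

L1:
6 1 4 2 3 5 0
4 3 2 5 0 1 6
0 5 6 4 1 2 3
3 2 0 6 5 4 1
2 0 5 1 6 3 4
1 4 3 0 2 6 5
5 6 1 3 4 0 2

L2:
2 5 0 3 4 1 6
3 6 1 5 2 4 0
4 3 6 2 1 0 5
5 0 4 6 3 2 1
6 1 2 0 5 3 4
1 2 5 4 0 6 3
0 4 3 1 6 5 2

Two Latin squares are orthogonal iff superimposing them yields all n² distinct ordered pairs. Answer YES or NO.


Form the n² = 49 superimposed pairs (L1[i][j], L2[i][j]), row by row (rows and columns indexed from 0):
row 0: (6,2) (1,5) (4,0) (2,3) (3,4) (5,1) (0,6)
row 1: (4,3) (3,6) (2,1) (5,5) (0,2) (1,4) (6,0)
row 2: (0,4) (5,3) (6,6) (4,2) (1,1) (2,0) (3,5)
row 3: (3,5) (2,0) (0,4) (6,6) (5,3) (4,2) (1,1)
row 4: (2,6) (0,1) (5,2) (1,0) (6,5) (3,3) (4,4)
row 5: (1,1) (4,2) (3,5) (0,4) (2,0) (6,6) (5,3)
row 6: (5,0) (6,4) (1,3) (3,1) (4,6) (0,5) (2,2)
Orthogonality requires all 49 pairs distinct.
But the pair (3,5) repeats: cell (2,6) has L1 = 3, L2 = 5, and cell (3,0) has L1 = 3, L2 = 5.
A repeated pair means some other pair never occurs (only 35 distinct pairs out of 49), so the squares are not orthogonal.
Conclusion: NO.

NO


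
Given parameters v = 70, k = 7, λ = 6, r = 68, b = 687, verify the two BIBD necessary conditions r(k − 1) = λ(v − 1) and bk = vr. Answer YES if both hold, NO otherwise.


Condition (i): r(k − 1) = 68·6 = 408; λ(v − 1) = 6·69 = 414. Match? NO.
Condition (ii): bk = 687·7 = 4809; vr = 70·68 = 4760. Match? NO.
Both conditions hold? NO.

NO


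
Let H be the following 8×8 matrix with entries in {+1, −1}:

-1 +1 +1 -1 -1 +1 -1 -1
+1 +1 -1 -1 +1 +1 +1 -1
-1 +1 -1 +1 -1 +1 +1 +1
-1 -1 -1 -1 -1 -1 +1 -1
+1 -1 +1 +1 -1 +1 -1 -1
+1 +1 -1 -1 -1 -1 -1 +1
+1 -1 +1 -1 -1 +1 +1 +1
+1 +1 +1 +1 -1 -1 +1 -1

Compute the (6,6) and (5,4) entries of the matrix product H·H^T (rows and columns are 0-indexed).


Row 4 of H: [1, -1, 1, 1, -1, 1, -1, -1].
Row 5 of H: [1, 1, -1, -1, -1, -1, -1, 1].
Row 6 of H: [1, -1, 1, -1, -1, 1, 1, 1].
(H·H^T)[6][6] = Σ_j H[6][j]·H[6][j] = (1)² + (-1)² + (1)² + (-1)² + (-1)² + (1)² + (1)² + (1)² = 1 + 1 + 1 + 1 + 1 + 1 + 1 + 1 = 8.
(H·H^T)[5][4] = Σ_j H[5][j]·H[4][j] = (1)·(1) + (1)·(-1) + (-1)·(1) + (-1)·(1) + (-1)·(-1) + (-1)·(1) + (-1)·(-1) + (1)·(-1) = 1 + -1 + -1 + -1 + 1 + -1 + 1 + -1 = -2.
Rows 5 and 4 are not orthogonal (dot product = -2 ≠ 0), so H is not a Hadamard matrix.

(6,6) entry = 8; (5,4) entry = -2.


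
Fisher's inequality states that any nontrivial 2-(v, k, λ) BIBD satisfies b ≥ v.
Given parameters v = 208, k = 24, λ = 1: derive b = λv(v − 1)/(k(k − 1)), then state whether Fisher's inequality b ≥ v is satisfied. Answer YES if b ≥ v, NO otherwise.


r = λ(v − 1)/(k − 1) = 1·207/23 = 9.
b = vr/k = 208·9/24 = 78.
Fisher's inequality: b ≥ v ⇔ 78 ≥ 208? NO.

NO


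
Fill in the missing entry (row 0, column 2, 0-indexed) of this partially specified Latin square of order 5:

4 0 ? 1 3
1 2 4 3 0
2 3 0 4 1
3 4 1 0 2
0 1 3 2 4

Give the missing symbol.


Row 0 contains symbols [0, 1, 3, 4] — missing [2].
Column 2 contains symbols [0, 1, 3, 4] — missing [2].
The missing symbol must appear in both missing sets; intersection = [2].
Therefore the hidden value is 2.

Missing value = 2.


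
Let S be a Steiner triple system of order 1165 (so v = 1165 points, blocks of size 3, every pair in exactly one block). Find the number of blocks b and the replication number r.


An STS(v) is a 2-(v, 3, 1) BIBD: block size k = 3, λ = 1.
Replication: r(k − 1) = λ(v − 1) ⇒ r·2 = 1165 − 1 = 1164 ⇒ r = 582.
Block count: bk = vr ⇒ b·3 = 1165·582 = 678030 ⇒ b = 226010.

r = 582, b = 226010.


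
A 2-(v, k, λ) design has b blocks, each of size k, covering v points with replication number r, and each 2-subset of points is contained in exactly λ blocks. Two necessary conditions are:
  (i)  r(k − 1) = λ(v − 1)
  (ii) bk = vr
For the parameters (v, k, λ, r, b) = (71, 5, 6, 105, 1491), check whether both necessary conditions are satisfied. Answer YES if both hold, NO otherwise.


Condition (i): r(k − 1) = 105·4 = 420; λ(v − 1) = 6·70 = 420. Match? YES.
Condition (ii): bk = 1491·5 = 7455; vr = 71·105 = 7455. Match? YES.
Both conditions hold? YES.

YES


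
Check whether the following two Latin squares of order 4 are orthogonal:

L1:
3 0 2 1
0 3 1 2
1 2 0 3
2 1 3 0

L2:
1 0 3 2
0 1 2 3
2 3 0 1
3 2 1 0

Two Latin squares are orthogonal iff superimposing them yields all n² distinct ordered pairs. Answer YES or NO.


Form the n² = 16 superimposed pairs (L1[i][j], L2[i][j]), row by row (rows and columns indexed from 0):
row 0: (3,1) (0,0) (2,3) (1,2)
row 1: (0,0) (3,1) (1,2) (2,3)
row 2: (1,2) (2,3) (0,0) (3,1)
row 3: (2,3) (1,2) (3,1) (0,0)
Orthogonality requires all 16 pairs distinct.
But the pair (0,0) repeats: cell (0,1) has L1 = 0, L2 = 0, and cell (1,0) has L1 = 0, L2 = 0.
A repeated pair means some other pair never occurs (only 4 distinct pairs out of 16), so the squares are not orthogonal.
Conclusion: NO.

NO


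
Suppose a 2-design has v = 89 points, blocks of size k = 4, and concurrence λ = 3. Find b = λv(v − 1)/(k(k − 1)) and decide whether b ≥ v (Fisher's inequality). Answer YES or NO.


b = λv(v − 1)/(k(k − 1)) = 3·89·88/(4·3) = 23496/12 = 1958.
Compare with v = 89: b ≥ v, so Fisher's inequality holds.

YES


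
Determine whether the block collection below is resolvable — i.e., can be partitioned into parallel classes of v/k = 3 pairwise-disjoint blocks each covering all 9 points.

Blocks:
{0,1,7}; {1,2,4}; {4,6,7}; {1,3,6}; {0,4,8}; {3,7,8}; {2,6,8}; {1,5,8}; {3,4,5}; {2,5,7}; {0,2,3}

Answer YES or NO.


v = 9, block size k = 3, number of blocks = 11.
For resolvability, blocks must partition into parallel classes of size v/k = 3.
Total blocks must therefore be a multiple of 3: 11 = 3·3 + 2 ⇒ not divisible ✗.
Resolvable? NO.

NO


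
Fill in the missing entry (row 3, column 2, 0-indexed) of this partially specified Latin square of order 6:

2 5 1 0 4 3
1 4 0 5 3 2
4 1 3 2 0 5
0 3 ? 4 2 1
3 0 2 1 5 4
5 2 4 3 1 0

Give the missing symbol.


Row 3 contains symbols [0, 1, 2, 3, 4] — missing [5].
Column 2 contains symbols [0, 1, 2, 3, 4] — missing [5].
The missing symbol must appear in both missing sets; intersection = [5].
Therefore the hidden value is 5.

Missing value = 5.


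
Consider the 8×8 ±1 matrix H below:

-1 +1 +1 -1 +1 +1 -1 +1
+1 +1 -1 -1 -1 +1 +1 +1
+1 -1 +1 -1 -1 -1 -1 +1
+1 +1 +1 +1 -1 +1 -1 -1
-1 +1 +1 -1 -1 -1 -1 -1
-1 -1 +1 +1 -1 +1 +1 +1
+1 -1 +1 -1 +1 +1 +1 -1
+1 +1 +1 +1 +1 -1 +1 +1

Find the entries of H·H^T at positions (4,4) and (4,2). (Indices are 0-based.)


Row 2 of H: [1, -1, 1, -1, -1, -1, -1, 1].
Row 4 of H: [-1, 1, 1, -1, -1, -1, -1, -1].
(H·H^T)[4][4] = Σ_j H[4][j]·H[4][j] = (-1)² + (1)² + (1)² + (-1)² + (-1)² + (-1)² + (-1)² + (-1)² = 1 + 1 + 1 + 1 + 1 + 1 + 1 + 1 = 8.
(H·H^T)[4][2] = Σ_j H[4][j]·H[2][j] = (-1)·(1) + (1)·(-1) + (1)·(1) + (-1)·(-1) + (-1)·(-1) + (-1)·(-1) + (-1)·(-1) + (-1)·(1) = -1 + -1 + 1 + 1 + 1 + 1 + 1 + -1 = 2.
Rows 4 and 2 are not orthogonal (dot product = 2 ≠ 0), so H is not a Hadamard matrix.

(4,4) entry = 8; (4,2) entry = 2.


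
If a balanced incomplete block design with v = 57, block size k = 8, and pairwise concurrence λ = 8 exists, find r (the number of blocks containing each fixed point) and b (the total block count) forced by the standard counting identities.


Any 2-(v, k, λ) BIBD satisfies two necessary conditions:
  (i)  Each point sits in r blocks, and counting incidences through any fixed point gives r(k − 1) = λ(v − 1), so r = λ(v − 1)/(k − 1).
  (ii) Total incidences bk = vr, so b = vr/k.
Step 1: r = λ(v − 1)/(k − 1) = 8·(57 − 1)/(8 − 1) = 8·56/7 = 448/7 = 64.
Step 2: b = vr/k = 57·64/8 = 3648/8 = 456.
Check integrality: r = 64 ∈ Z ✓, b = 456 ∈ Z ✓.
(These identities are necessary conditions: they determine r and b for any design with these parameters, but do not by themselves prove that one exists.)

r = 64, b = 456.


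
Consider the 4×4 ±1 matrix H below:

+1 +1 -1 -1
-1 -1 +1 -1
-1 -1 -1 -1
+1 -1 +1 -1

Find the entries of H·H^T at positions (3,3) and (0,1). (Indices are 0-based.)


Row 0 of H: [1, 1, -1, -1].
Row 1 of H: [-1, -1, 1, -1].
Row 3 of H: [1, -1, 1, -1].
(H·H^T)[3][3] = Σ_j H[3][j]·H[3][j] = (1)² + (-1)² + (1)² + (-1)² = 1 + 1 + 1 + 1 = 4.
(H·H^T)[0][1] = Σ_j H[0][j]·H[1][j] = (1)·(-1) + (1)·(-1) + (-1)·(1) + (-1)·(-1) = -1 + -1 + -1 + 1 = -2.
Rows 0 and 1 are not orthogonal (dot product = -2 ≠ 0), so H is not a Hadamard matrix.

(3,3) entry = 4; (0,1) entry = -2.


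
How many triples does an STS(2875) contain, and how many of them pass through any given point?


An STS(v) is a 2-(v, 3, 1) BIBD: block size k = 3, λ = 1.
Replication: r(k − 1) = λ(v − 1) ⇒ r·2 = 2875 − 1 = 2874 ⇒ r = 1437.
Block count: bk = vr ⇒ b·3 = 2875·1437 = 4131375 ⇒ b = 1377125.
(Check via b = v(v − 1)/6 = 2875·2874/6 = 8262750/6 = 1377125.)

r = 1437, b = 1377125.


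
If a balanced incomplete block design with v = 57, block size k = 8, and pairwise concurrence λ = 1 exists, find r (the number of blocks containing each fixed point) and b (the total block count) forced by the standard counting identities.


Any 2-(v, k, λ) BIBD satisfies two necessary conditions:
  (i)  Each point sits in r blocks, and counting incidences through any fixed point gives r(k − 1) = λ(v − 1), so r = λ(v − 1)/(k − 1).
  (ii) Total incidences bk = vr, so b = vr/k.
Step 1: r = λ(v − 1)/(k − 1) = 1·(57 − 1)/(8 − 1) = 1·56/7 = 56/7 = 8.
Step 2: b = vr/k = 57·8/8 = 456/8 = 57.
Check integrality: r = 8 ∈ Z ✓, b = 57 ∈ Z ✓.
(These identities are necessary conditions: they determine r and b for any design with these parameters, but do not by themselves prove that one exists.)

r = 8, b = 57.


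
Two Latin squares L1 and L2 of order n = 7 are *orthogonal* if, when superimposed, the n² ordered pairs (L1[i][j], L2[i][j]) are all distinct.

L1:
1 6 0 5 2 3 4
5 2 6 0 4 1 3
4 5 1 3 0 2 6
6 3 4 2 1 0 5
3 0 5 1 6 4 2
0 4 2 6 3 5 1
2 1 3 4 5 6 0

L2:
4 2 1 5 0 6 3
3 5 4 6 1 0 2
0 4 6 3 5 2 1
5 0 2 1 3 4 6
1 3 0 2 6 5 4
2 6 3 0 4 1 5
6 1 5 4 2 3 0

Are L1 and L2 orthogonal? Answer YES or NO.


Form the n² = 49 superimposed pairs (L1[i][j], L2[i][j]), row by row (rows and columns indexed from 0):
row 0: (1,4) (6,2) (0,1) (5,5) (2,0) (3,6) (4,3)
row 1: (5,3) (2,5) (6,4) (0,6) (4,1) (1,0) (3,2)
row 2: (4,0) (5,4) (1,6) (3,3) (0,5) (2,2) (6,1)
row 3: (6,5) (3,0) (4,2) (2,1) (1,3) (0,4) (5,6)
row 4: (3,1) (0,3) (5,0) (1,2) (6,6) (4,5) (2,4)
row 5: (0,2) (4,6) (2,3) (6,0) (3,4) (5,1) (1,5)
row 6: (2,6) (1,1) (3,5) (4,4) (5,2) (6,3) (0,0)
Orthogonality requires all 49 pairs distinct.
Check by first coordinate: for each symbol s of L1, list the L2 entries in the n cells where L1 = s; they must all differ.
  L1 = 0: L2 entries (in reading order) 1, 6, 5, 4, 3, 2, 0 — all 7 distinct ✓
  L1 = 1: L2 entries (in reading order) 4, 0, 6, 3, 2, 5, 1 — all 7 distinct ✓
  L1 = 2: L2 entries (in reading order) 0, 5, 2, 1, 4, 3, 6 — all 7 distinct ✓
  L1 = 3: L2 entries (in reading order) 6, 2, 3, 0, 1, 4, 5 — all 7 distinct ✓
  L1 = 4: L2 entries (in reading order) 3, 1, 0, 2, 5, 6, 4 — all 7 distinct ✓
  L1 = 5: L2 entries (in reading order) 5, 3, 4, 6, 0, 1, 2 — all 7 distinct ✓
  L1 = 6: L2 entries (in reading order) 2, 4, 1, 5, 6, 0, 3 — all 7 distinct ✓
Every symbol of L1 meets every symbol of L2 exactly once, so all 49 pairs are distinct (49 of 49).
Conclusion: YES.

YES


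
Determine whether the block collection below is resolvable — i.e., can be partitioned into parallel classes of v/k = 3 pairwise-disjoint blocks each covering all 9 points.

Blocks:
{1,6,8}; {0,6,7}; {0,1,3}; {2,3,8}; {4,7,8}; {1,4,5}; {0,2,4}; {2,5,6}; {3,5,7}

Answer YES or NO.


v = 9, block size k = 3, number of blocks = 9.
For resolvability, blocks must partition into parallel classes of size v/k = 3.
Total blocks must therefore be a multiple of 3: 9 = 3·3 + 0 ⇒ divisible ✓.
Greedy packing gives 3 candidate class(es). Each should be a full parallel class (size 3, covers all 9 points).
  Class 1 (3 blocks): {1,6,8}; {0,2,4}; {3,5,7}. Points covered: [0, 1, 2, 3, 4, 5, 6, 7, 8].
  Class 2 (3 blocks): {0,6,7}; {2,3,8}; {1,4,5}. Points covered: [0, 1, 2, 3, 4, 5, 6, 7, 8].
  Class 3 (3 blocks): {0,1,3}; {4,7,8}; {2,5,6}. Points covered: [0, 1, 2, 3, 4, 5, 6, 7, 8].
All classes full (size 3)? YES. All classes cover every point? YES.
Resolvable? YES.

YES


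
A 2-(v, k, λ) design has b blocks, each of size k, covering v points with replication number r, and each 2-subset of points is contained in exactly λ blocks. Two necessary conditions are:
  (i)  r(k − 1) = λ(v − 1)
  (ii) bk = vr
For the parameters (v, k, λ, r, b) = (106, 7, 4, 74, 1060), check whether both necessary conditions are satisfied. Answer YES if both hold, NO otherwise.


Condition (i): r(k − 1) = 74·6 = 444; λ(v − 1) = 4·105 = 420. Match? NO.
Condition (ii): bk = 1060·7 = 7420; vr = 106·74 = 7844. Match? NO.
Both conditions hold? NO.

NO


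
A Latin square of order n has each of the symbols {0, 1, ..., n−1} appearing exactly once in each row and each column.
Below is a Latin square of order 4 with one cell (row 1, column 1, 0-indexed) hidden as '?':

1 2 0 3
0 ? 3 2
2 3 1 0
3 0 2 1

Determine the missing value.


Row 1 contains symbols [0, 2, 3] — missing [1].
Column 1 contains symbols [0, 2, 3] — missing [1].
The missing symbol must appear in both missing sets; intersection = [1].
Therefore the hidden value is 1.

Missing value = 1.


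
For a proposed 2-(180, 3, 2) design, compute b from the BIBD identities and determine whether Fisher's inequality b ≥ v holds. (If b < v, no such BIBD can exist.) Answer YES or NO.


b = λv(v − 1)/(k(k − 1)) = 2·180·179/(3·2) = 64440/6 = 10740.
Compare with v = 180: b ≥ v, so Fisher's inequality holds.

YES


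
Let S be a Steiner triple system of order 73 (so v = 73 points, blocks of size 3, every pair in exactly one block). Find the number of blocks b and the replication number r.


An STS(v) is a 2-(v, 3, 1) BIBD: block size k = 3, λ = 1.
Replication: r(k − 1) = λ(v − 1) ⇒ r·2 = 73 − 1 = 72 ⇒ r = 36.
Block count: bk = vr ⇒ b·3 = 73·36 = 2628 ⇒ b = 876.
(Check via b = v(v − 1)/6 = 73·72/6 = 5256/6 = 876.)

r = 36, b = 876.


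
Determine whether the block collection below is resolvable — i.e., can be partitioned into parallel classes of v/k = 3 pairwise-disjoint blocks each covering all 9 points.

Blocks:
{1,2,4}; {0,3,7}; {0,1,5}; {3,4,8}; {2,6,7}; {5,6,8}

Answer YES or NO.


v = 9, block size k = 3, number of blocks = 6.
For resolvability, blocks must partition into parallel classes of size v/k = 3.
Total blocks must therefore be a multiple of 3: 6 = 3·2 + 0 ⇒ divisible ✓.
Greedy packing gives 2 candidate class(es). Each should be a full parallel class (size 3, covers all 9 points).
  Class 1 (3 blocks): {1,2,4}; {0,3,7}; {5,6,8}. Points covered: [0, 1, 2, 3, 4, 5, 6, 7, 8].
  Class 2 (3 blocks): {0,1,5}; {3,4,8}; {2,6,7}. Points covered: [0, 1, 2, 3, 4, 5, 6, 7, 8].
All classes full (size 3)? YES. All classes cover every point? YES.
Resolvable? YES.

YES


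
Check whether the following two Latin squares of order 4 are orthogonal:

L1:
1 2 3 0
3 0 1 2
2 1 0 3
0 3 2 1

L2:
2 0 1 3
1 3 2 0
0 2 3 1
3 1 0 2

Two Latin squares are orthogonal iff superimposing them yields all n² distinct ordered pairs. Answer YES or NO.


Form the n² = 16 superimposed pairs (L1[i][j], L2[i][j]), row by row (rows and columns indexed from 0):
row 0: (1,2) (2,0) (3,1) (0,3)
row 1: (3,1) (0,3) (1,2) (2,0)
row 2: (2,0) (1,2) (0,3) (3,1)
row 3: (0,3) (3,1) (2,0) (1,2)
Orthogonality requires all 16 pairs distinct.
But the pair (3,1) repeats: cell (0,2) has L1 = 3, L2 = 1, and cell (1,0) has L1 = 3, L2 = 1.
A repeated pair means some other pair never occurs (only 4 distinct pairs out of 16), so the squares are not orthogonal.
Conclusion: NO.

NO


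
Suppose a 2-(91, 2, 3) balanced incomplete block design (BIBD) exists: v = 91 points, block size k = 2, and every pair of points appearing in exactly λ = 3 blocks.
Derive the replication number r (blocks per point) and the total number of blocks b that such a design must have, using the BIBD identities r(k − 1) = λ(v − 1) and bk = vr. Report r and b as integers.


Any 2-(v, k, λ) BIBD satisfies two necessary conditions:
  (i)  Each point sits in r blocks, and counting incidences through any fixed point gives r(k − 1) = λ(v − 1), so r = λ(v − 1)/(k − 1).
  (ii) Total incidences bk = vr, so b = vr/k.
Step 1: r = λ(v − 1)/(k − 1) = 3·(91 − 1)/(2 − 1) = 3·90/1 = 270/1 = 270.
Step 2: b = vr/k = 91·270/2 = 24570/2 = 12285.
Check integrality: r = 270 ∈ Z ✓, b = 12285 ∈ Z ✓.
(These identities are necessary conditions: they determine r and b for any design with these parameters, but do not by themselves prove that one exists.)

r = 270, b = 12285.


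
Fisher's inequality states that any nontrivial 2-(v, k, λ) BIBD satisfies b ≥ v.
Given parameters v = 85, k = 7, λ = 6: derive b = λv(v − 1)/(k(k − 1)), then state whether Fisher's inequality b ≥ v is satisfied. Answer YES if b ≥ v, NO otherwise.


b = λv(v − 1)/(k(k − 1)) = 6·85·84/(7·6) = 42840/42 = 1020.
Compare with v = 85: b ≥ v, so Fisher's inequality holds.

YES


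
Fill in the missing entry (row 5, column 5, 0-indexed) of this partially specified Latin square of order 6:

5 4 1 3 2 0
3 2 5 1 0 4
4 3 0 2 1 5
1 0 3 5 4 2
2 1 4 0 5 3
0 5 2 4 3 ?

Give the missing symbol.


Row 5 contains symbols [0, 2, 3, 4, 5] — missing [1].
Column 5 contains symbols [0, 2, 3, 4, 5] — missing [1].
The missing symbol must appear in both missing sets; intersection = [1].
Therefore the hidden value is 1.

Missing value = 1.


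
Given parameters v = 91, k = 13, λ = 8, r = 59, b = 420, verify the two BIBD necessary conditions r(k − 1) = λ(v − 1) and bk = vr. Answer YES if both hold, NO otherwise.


Condition (i): r(k − 1) = 59·12 = 708; λ(v − 1) = 8·90 = 720. Match? NO.
Condition (ii): bk = 420·13 = 5460; vr = 91·59 = 5369. Match? NO.
Both conditions hold? NO.

NO


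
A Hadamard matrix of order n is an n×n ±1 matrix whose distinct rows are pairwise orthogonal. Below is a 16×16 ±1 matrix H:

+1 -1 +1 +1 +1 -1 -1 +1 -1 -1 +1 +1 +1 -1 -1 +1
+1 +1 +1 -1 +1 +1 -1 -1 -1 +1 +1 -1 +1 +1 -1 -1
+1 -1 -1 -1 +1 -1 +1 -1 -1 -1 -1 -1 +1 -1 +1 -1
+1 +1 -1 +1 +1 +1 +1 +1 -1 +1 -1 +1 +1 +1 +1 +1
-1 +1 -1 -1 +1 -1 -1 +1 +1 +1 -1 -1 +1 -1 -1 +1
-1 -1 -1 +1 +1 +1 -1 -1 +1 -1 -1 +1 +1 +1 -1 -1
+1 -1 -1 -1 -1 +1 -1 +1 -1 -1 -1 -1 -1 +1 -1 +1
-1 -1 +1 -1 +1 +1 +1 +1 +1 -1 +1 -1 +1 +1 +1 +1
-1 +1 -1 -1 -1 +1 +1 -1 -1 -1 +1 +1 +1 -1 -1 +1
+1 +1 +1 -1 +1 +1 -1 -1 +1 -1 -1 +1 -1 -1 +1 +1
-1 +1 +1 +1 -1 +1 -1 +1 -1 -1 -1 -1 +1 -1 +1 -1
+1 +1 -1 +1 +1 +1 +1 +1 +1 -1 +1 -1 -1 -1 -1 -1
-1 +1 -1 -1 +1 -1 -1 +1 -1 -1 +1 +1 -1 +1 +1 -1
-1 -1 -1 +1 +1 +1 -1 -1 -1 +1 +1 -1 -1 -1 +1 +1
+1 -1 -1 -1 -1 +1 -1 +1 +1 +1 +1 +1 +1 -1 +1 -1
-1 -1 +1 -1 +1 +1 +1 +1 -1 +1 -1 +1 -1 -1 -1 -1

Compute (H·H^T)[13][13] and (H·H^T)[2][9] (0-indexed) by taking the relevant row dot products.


Row 2 of H: [1, -1, -1, -1, 1, -1, 1, -1, -1, -1, -1, -1, 1, -1, 1, -1].
Row 9 of H: [1, 1, 1, -1, 1, 1, -1, -1, 1, -1, -1, 1, -1, -1, 1, 1].
Row 13 of H: [-1, -1, -1, 1, 1, 1, -1, -1, -1, 1, 1, -1, -1, -1, 1, 1].
(H·H^T)[13][13] = Σ_j H[13][j]·H[13][j] = (-1)² + (-1)² + (-1)² + (1)² + (1)² + (1)² + (-1)² + (-1)² + (-1)² + (1)² + (1)² + (-1)² + (-1)² + (-1)² + (1)² + (1)² = 1 + 1 + 1 + 1 + 1 + 1 + 1 + 1 + 1 + 1 + 1 + 1 + 1 + 1 + 1 + 1 = 16.
(H·H^T)[2][9] = Σ_j H[2][j]·H[9][j] = (1)·(1) + (-1)·(1) + (-1)·(1) + (-1)·(-1) + (1)·(1) + (-1)·(1) + (1)·(-1) + (-1)·(-1) + (-1)·(1) + (-1)·(-1) + (-1)·(-1) + (-1)·(1) + (1)·(-1) + (-1)·(-1) + (1)·(1) + (-1)·(1) = 1 + -1 + -1 + 1 + 1 + -1 + -1 + 1 + -1 + 1 + 1 + -1 + -1 + 1 + 1 + -1 = 0.
So rows 2 and 9 are orthogonal; the diagonal entry equals n = 16.

(13,13) entry = 16; (2,9) entry = 0.


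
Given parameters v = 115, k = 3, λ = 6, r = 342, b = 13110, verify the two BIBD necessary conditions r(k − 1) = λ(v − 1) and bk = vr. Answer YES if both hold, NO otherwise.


Condition (i): r(k − 1) = 342·2 = 684; λ(v − 1) = 6·114 = 684. Match? YES.
Condition (ii): bk = 13110·3 = 39330; vr = 115·342 = 39330. Match? YES.
Both conditions hold? YES.

YES


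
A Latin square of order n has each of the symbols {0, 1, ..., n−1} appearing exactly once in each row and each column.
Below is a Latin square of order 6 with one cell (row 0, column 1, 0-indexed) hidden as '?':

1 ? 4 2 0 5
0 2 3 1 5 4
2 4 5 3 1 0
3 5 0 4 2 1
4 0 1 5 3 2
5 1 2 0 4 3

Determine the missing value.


Row 0 contains symbols [0, 1, 2, 4, 5] — missing [3].
Column 1 contains symbols [0, 1, 2, 4, 5] — missing [3].
The missing symbol must appear in both missing sets; intersection = [3].
Therefore the hidden value is 3.

Missing value = 3.


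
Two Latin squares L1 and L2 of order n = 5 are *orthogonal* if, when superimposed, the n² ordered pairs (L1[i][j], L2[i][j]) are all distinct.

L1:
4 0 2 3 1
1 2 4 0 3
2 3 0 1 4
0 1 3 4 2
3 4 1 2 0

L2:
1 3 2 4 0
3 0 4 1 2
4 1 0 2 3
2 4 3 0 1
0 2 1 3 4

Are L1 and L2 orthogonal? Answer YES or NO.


Form the n² = 25 superimposed pairs (L1[i][j], L2[i][j]), row by row (rows and columns indexed from 0):
row 0: (4,1) (0,3) (2,2) (3,4) (1,0)
row 1: (1,3) (2,0) (4,4) (0,1) (3,2)
row 2: (2,4) (3,1) (0,0) (1,2) (4,3)
row 3: (0,2) (1,4) (3,3) (4,0) (2,1)
row 4: (3,0) (4,2) (1,1) (2,3) (0,4)
Orthogonality requires all 25 pairs distinct.
Check by first coordinate: for each symbol s of L1, list the L2 entries in the n cells where L1 = s; they must all differ.
  L1 = 0: L2 entries (in reading order) 3, 1, 0, 2, 4 — all 5 distinct ✓
  L1 = 1: L2 entries (in reading order) 0, 3, 2, 4, 1 — all 5 distinct ✓
  L1 = 2: L2 entries (in reading order) 2, 0, 4, 1, 3 — all 5 distinct ✓
  L1 = 3: L2 entries (in reading order) 4, 2, 1, 3, 0 — all 5 distinct ✓
  L1 = 4: L2 entries (in reading order) 1, 4, 3, 0, 2 — all 5 distinct ✓
Every symbol of L1 meets every symbol of L2 exactly once, so all 25 pairs are distinct (25 of 25).
Conclusion: YES.

YES


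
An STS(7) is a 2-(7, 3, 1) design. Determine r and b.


An STS(v) is a 2-(v, 3, 1) BIBD: block size k = 3, λ = 1.
Replication: r(k − 1) = λ(v − 1) ⇒ r·2 = 7 − 1 = 6 ⇒ r = 3.
Block count: b = v(v − 1)/6 = 7·6/6 = 42/6 = 7.
(Check via bk = vr: 7·3 = 21 = 7·3 = 21 ✓.)

r = 3, b = 7.


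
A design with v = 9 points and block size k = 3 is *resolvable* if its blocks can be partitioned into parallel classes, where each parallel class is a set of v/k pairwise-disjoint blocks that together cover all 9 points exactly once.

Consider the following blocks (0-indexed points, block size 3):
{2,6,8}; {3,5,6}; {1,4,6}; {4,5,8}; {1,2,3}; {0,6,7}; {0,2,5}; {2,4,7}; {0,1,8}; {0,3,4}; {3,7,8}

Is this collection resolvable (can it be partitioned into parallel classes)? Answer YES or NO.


v = 9, block size k = 3, number of blocks = 11.
For resolvability, blocks must partition into parallel classes of size v/k = 3.
Total blocks must therefore be a multiple of 3: 11 = 3·3 + 2 ⇒ not divisible ✗.
Resolvable? NO.

NO


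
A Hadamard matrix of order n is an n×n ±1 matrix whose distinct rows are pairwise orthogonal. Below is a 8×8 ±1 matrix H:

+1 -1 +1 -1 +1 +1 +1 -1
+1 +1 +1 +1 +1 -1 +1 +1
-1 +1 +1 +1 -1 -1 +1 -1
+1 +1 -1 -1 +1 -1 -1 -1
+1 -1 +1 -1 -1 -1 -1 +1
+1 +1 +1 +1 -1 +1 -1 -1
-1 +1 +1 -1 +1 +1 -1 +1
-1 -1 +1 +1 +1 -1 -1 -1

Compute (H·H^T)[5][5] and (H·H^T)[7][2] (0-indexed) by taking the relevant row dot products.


Row 2 of H: [-1, 1, 1, 1, -1, -1, 1, -1].
Row 5 of H: [1, 1, 1, 1, -1, 1, -1, -1].
Row 7 of H: [-1, -1, 1, 1, 1, -1, -1, -1].
(H·H^T)[5][5] = Σ_j H[5][j]·H[5][j] = (1)² + (1)² + (1)² + (1)² + (-1)² + (1)² + (-1)² + (-1)² = 1 + 1 + 1 + 1 + 1 + 1 + 1 + 1 = 8.
(H·H^T)[7][2] = Σ_j H[7][j]·H[2][j] = (-1)·(-1) + (-1)·(1) + (1)·(1) + (1)·(1) + (1)·(-1) + (-1)·(-1) + (-1)·(1) + (-1)·(-1) = 1 + -1 + 1 + 1 + -1 + 1 + -1 + 1 = 2.
Rows 7 and 2 are not orthogonal (dot product = 2 ≠ 0), so H is not a Hadamard matrix.

(5,5) entry = 8; (7,2) entry = 2.


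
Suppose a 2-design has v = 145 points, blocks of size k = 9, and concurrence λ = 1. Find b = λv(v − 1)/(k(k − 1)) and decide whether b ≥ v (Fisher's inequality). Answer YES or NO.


r = λ(v − 1)/(k − 1) = 1·144/8 = 18.
b = vr/k = 145·18/9 = 290.
Fisher's inequality: b ≥ v ⇔ 290 ≥ 145? YES.

YES


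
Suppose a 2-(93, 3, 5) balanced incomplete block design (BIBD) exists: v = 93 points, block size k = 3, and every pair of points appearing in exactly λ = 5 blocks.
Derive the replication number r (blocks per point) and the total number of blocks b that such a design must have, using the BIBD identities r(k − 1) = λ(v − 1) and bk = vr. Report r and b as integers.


Any 2-(v, k, λ) BIBD satisfies two necessary conditions:
  (i)  Each point sits in r blocks, and counting incidences through any fixed point gives r(k − 1) = λ(v − 1), so r = λ(v − 1)/(k − 1).
  (ii) Total incidences bk = vr, so b = vr/k.
Step 1: r = λ(v − 1)/(k − 1) = 5·(93 − 1)/(3 − 1) = 5·92/2 = 460/2 = 230.
Step 2: b = vr/k = 93·230/3 = 21390/3 = 7130.
Check integrality: r = 230 ∈ Z ✓, b = 7130 ∈ Z ✓.
(These identities are necessary conditions: they determine r and b for any design with these parameters, but do not by themselves prove that one exists.)

r = 230, b = 7130.


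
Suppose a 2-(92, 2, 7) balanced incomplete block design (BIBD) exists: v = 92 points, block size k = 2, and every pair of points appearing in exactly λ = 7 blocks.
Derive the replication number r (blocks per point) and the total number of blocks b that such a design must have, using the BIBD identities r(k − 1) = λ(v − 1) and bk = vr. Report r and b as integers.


Any 2-(v, k, λ) BIBD satisfies two necessary conditions:
  (i)  Each point sits in r blocks, and counting incidences through any fixed point gives r(k − 1) = λ(v − 1), so r = λ(v − 1)/(k − 1).
  (ii) Total incidences bk = vr, so b = vr/k.
Step 1: r = λ(v − 1)/(k − 1) = 7·(92 − 1)/(2 − 1) = 7·91/1 = 637/1 = 637.
Step 2: b = vr/k = 92·637/2 = 58604/2 = 29302.
Check integrality: r = 637 ∈ Z ✓, b = 29302 ∈ Z ✓.
(These identities are necessary conditions: they determine r and b for any design with these parameters, but do not by themselves prove that one exists.)

r = 637, b = 29302.
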